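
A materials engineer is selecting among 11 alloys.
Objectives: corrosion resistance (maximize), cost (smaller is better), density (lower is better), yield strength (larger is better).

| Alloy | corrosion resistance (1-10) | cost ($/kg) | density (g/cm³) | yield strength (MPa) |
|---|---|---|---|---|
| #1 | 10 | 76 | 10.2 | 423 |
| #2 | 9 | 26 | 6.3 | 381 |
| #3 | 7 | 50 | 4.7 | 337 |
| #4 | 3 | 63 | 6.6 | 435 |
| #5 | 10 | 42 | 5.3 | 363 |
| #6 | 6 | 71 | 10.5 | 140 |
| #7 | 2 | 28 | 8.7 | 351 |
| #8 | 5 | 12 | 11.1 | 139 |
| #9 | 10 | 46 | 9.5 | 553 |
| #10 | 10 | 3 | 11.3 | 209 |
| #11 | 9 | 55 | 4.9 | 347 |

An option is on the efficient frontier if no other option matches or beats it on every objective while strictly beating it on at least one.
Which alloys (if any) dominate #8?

#1: worse on cost (76 vs 12).
#2: worse on cost (26 vs 12).
#3: worse on cost (50 vs 12).
#4: worse on corrosion resistance (3 vs 5).
#5: worse on cost (42 vs 12).
#6: worse on cost (71 vs 12).
#7: worse on corrosion resistance (2 vs 5).
#9: worse on cost (46 vs 12).
#10: worse on density (11.3 vs 11.1).
#11: worse on cost (55 vs 12).
No option dominates #8.

none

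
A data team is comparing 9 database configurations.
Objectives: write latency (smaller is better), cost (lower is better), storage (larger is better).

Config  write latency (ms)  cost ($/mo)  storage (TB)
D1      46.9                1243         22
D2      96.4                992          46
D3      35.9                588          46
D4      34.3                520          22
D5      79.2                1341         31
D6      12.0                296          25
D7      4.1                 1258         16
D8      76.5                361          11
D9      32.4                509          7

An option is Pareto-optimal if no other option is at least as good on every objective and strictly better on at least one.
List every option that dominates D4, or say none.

D6: write latency 12.0≤34.3, cost 296≤520, storage 25≥22 — dominates D4.
Others (D1, D2, D3, D5, D7, D8, D9) are each worse than D4 on at least one objective.

D6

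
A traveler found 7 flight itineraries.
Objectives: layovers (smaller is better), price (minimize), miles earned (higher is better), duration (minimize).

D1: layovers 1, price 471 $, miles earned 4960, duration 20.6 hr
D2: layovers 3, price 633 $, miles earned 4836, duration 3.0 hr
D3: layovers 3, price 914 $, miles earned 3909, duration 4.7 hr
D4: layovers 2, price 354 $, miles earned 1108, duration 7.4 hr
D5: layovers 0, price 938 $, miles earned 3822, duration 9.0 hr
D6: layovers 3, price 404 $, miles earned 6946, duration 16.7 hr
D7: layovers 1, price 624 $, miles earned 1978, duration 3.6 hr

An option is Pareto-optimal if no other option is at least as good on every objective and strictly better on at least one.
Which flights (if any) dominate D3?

D2: layovers 3≤3, price 633≤914, miles earned 4836≥3909, duration 3.0≤4.7 — dominates D3.
Others (D1, D4, D5, D6, D7) are each worse than D3 on at least one objective.

D2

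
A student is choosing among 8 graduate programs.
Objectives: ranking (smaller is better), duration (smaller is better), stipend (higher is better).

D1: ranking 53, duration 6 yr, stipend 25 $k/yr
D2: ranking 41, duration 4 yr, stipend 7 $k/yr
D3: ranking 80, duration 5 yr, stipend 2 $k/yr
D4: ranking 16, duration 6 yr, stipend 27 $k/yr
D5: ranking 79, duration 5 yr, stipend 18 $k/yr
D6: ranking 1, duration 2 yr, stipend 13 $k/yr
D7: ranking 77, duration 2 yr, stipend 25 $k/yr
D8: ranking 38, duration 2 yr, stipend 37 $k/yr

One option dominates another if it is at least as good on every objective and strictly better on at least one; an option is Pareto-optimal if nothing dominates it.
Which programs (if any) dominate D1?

D4, D8

D4: ranking 16≤53, duration 6≤6, stipend 27≥25 — dominates D1.
D8: ranking 38≤53, duration 2≤6, stipend 37≥25 — dominates D1.
Others (D2, D3, D5, D6, D7) are each worse than D1 on at least one objective.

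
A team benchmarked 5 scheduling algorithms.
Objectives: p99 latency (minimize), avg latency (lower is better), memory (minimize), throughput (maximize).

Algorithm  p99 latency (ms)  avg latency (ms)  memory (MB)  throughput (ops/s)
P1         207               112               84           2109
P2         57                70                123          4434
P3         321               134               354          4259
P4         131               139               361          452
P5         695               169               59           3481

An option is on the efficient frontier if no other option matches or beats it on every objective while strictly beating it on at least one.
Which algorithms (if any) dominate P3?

P2: p99 latency 57≤321, avg latency 70≤134, memory 123≤354, throughput 4434≥4259 — dominates P3.
Others (P1, P4, P5) are each worse than P3 on at least one objective.

P2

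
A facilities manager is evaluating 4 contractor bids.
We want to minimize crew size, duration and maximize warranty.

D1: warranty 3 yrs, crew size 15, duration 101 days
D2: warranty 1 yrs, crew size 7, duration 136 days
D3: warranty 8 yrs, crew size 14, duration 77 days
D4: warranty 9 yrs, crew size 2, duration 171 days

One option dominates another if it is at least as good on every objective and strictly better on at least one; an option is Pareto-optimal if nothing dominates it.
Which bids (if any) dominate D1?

D3: warranty 8≥3, crew size 14≤15, duration 77≤101 — dominates D1.
Others (D2, D4) are each worse than D1 on at least one objective.

D3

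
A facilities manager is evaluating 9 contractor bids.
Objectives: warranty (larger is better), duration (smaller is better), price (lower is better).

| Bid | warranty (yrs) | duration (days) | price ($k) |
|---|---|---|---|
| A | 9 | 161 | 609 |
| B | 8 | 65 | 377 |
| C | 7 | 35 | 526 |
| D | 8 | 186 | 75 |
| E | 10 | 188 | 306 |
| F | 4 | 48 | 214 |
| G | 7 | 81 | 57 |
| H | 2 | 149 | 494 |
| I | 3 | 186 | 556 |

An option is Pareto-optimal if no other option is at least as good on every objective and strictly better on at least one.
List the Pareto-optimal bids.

A, B, C, D, E, F, G

A: not dominated.
B: not dominated.
C: not dominated (best duration).
D: not dominated.
E: not dominated (best warranty).
F: not dominated.
G: not dominated (best price).
H: dominated by B (warranty 8≥2, duration 65≤149, price 377≤494).
I: dominated by B (warranty 8≥3, duration 65≤186, price 377≤556).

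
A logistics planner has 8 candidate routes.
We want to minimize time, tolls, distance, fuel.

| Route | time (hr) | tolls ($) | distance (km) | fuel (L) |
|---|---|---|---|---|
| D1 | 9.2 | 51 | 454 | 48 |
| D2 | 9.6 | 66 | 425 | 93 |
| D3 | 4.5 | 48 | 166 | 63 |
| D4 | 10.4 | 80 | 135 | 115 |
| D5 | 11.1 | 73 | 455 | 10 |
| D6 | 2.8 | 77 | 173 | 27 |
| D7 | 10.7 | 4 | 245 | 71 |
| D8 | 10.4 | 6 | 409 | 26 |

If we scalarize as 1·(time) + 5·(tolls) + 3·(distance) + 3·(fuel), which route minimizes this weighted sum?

D3

D1: 1·9.2 + 5·51 + 3·454 + 3·48 = 1770.2
D2: 1·9.6 + 5·66 + 3·425 + 3·93 = 1893.6
D3: 1·4.5 + 5·48 + 3·166 + 3·63 = 931.5
D4: 1·10.4 + 5·80 + 3·135 + 3·115 = 1160.4
D5: 1·11.1 + 5·73 + 3·455 + 3·10 = 1771.1
D6: 1·2.8 + 5·77 + 3·173 + 3·27 = 987.8
D7: 1·10.7 + 5·4 + 3·245 + 3·71 = 978.7
D8: 1·10.4 + 5·6 + 3·409 + 3·26 = 1345.4
Lowest: D3 at 931.5.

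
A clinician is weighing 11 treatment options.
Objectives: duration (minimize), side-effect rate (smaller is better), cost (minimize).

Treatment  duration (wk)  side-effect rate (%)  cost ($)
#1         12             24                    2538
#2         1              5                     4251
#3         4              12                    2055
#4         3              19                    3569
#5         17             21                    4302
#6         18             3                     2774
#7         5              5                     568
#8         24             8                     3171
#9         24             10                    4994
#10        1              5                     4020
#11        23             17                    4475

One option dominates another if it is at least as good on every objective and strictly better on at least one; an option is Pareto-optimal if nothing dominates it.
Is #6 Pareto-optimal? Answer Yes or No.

#1: worse on side-effect rate (24 vs 3).
#2: worse on side-effect rate (5 vs 3).
#3: worse on side-effect rate (12 vs 3).
#4: worse on side-effect rate (19 vs 3).
#5: worse on side-effect rate (21 vs 3).
#7: worse on side-effect rate (5 vs 3).
#8: worse on duration (24 vs 18).
#9: worse on duration (24 vs 18).
#10: worse on side-effect rate (5 vs 3).
#11: worse on duration (23 vs 18).
No option is at least as good as #6 on every objective and strictly better on one.

Yes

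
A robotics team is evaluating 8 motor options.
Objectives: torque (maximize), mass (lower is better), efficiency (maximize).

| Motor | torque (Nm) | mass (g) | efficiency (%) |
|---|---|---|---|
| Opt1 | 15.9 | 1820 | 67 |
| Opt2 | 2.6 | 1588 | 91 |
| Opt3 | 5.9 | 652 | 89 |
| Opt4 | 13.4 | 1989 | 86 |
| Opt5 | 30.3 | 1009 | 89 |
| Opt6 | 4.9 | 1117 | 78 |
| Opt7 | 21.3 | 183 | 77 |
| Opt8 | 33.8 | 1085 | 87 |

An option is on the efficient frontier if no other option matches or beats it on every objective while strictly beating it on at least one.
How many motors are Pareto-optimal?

5

Opt1: dominated by Opt5 (torque 30.3≥15.9, mass 1009≤1820, efficiency 89≥67).
Opt2: not dominated (best efficiency).
Opt3: not dominated.
Opt4: dominated by Opt5 (torque 30.3≥13.4, mass 1009≤1989, efficiency 89≥86).
Opt5: not dominated.
Opt6: dominated by Opt3 (torque 5.9≥4.9, mass 652≤1117, efficiency 89≥78).
Opt7: not dominated (best mass).
Opt8: not dominated (best torque).
Pareto-optimal: Opt2, Opt3, Opt5, Opt7, Opt8 → 5.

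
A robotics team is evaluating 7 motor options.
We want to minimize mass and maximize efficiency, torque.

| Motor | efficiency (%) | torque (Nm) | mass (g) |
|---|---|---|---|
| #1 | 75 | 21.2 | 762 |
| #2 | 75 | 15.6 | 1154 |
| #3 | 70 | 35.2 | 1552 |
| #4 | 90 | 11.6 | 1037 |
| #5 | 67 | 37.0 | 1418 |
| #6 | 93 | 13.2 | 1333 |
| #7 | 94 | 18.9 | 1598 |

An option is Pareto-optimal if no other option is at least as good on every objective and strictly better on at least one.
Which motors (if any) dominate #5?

#1: worse on torque (21.2 vs 37.0).
#2: worse on torque (15.6 vs 37.0).
#3: worse on torque (35.2 vs 37.0).
#4: worse on torque (11.6 vs 37.0).
#6: worse on torque (13.2 vs 37.0).
#7: worse on torque (18.9 vs 37.0).
No option dominates #5.

none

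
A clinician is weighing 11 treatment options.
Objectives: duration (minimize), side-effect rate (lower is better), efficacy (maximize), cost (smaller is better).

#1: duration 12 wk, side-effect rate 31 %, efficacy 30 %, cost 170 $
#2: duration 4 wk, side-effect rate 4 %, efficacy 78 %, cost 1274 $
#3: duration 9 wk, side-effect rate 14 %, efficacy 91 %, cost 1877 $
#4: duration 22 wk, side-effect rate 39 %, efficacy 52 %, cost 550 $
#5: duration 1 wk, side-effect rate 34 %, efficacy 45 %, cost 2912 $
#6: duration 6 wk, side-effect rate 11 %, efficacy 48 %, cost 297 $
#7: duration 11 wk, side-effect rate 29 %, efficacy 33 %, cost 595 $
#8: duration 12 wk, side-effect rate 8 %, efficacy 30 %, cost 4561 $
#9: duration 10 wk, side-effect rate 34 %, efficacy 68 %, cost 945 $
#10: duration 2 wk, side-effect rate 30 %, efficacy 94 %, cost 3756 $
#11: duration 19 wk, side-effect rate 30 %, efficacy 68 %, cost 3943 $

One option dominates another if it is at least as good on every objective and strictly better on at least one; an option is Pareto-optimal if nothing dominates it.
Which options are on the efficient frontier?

#1: not dominated (best cost).
#2: not dominated (best side-effect rate).
#3: not dominated.
#4: not dominated.
#5: not dominated (best duration).
#6: not dominated.
#7: dominated by #6 (duration 6≤11, side-effect rate 11≤29, efficacy 48≥33, cost 297≤595).
#8: dominated by #2 (duration 4≤12, side-effect rate 4≤8, efficacy 78≥30, cost 1274≤4561).
#9: not dominated.
#10: not dominated (best efficacy).
#11: dominated by #2 (duration 4≤19, side-effect rate 4≤30, efficacy 78≥68, cost 1274≤3943).

#1, #2, #3, #4, #5, #6, #9, #10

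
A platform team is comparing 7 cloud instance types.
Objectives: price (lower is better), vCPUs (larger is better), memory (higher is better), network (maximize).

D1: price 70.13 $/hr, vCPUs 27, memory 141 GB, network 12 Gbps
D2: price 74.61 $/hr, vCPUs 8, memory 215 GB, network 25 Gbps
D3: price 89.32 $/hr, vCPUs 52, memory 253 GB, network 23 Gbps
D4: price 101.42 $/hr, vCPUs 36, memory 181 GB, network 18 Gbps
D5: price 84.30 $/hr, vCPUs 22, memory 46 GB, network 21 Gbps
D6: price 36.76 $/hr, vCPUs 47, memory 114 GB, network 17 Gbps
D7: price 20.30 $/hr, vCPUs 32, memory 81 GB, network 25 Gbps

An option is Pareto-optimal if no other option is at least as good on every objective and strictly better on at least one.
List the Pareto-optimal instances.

D1, D2, D3, D6, D7

D1: not dominated.
D2: not dominated.
D3: not dominated (best vCPUs).
D4: dominated by D3 (price 89.32≤101.42, vCPUs 52≥36, memory 253≥181, network 23≥18).
D5: dominated by D7 (price 20.30≤84.30, vCPUs 32≥22, memory 81≥46, network 25≥21).
D6: not dominated.
D7: not dominated (best price).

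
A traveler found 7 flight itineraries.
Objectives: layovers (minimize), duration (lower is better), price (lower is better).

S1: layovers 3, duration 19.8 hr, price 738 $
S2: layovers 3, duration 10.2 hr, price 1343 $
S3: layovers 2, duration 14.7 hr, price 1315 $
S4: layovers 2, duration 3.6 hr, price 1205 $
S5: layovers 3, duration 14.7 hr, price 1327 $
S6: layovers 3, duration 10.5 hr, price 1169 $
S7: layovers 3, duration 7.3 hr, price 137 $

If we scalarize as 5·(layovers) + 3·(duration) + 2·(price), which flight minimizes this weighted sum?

S7

S1: 5·3 + 3·19.8 + 2·738 = 1550.4
S2: 5·3 + 3·10.2 + 2·1343 = 2731.6
S3: 5·2 + 3·14.7 + 2·1315 = 2684.1
S4: 5·2 + 3·3.6 + 2·1205 = 2430.8
S5: 5·3 + 3·14.7 + 2·1327 = 2713.1
S6: 5·3 + 3·10.5 + 2·1169 = 2384.5
S7: 5·3 + 3·7.3 + 2·137 = 310.9
Lowest: S7 at 310.9.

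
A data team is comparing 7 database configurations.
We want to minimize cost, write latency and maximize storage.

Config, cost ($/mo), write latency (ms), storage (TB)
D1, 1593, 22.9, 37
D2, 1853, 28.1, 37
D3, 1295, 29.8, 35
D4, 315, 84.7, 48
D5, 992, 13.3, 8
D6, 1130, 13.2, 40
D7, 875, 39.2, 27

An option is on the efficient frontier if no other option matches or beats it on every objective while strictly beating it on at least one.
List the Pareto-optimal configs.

D1: dominated by D6 (cost 1130≤1593, write latency 13.2≤22.9, storage 40≥37).
D2: dominated by D1 (cost 1593≤1853, write latency 22.9≤28.1, storage 37≥37).
D3: dominated by D6 (cost 1130≤1295, write latency 13.2≤29.8, storage 40≥35).
D4: not dominated (best cost).
D5: not dominated.
D6: not dominated (best write latency).
D7: not dominated.

D4, D5, D6, D7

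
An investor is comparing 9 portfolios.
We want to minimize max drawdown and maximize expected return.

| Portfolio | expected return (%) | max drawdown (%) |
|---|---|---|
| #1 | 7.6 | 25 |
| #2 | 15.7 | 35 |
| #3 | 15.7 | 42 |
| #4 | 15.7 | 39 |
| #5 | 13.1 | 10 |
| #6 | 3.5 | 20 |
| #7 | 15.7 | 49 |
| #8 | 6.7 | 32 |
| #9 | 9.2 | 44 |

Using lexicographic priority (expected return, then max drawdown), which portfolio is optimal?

First maximize expected return: best is 15.7, kept {#2, #3, #4, #7}.
Then minimize max drawdown: best is 35, kept {#2}.

#2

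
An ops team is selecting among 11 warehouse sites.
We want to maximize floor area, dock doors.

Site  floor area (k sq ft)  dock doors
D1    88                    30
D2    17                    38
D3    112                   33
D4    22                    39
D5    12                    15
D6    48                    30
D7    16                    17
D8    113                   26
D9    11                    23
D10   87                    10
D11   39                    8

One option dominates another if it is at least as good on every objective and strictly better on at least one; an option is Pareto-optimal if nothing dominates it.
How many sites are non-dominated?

D1: dominated by D3 (floor area 112≥88, dock doors 33≥30).
D2: dominated by D4 (floor area 22≥17, dock doors 39≥38).
D3: not dominated.
D4: not dominated (best dock doors).
D5: dominated by D1 (floor area 88≥12, dock doors 30≥15).
D6: dominated by D1 (floor area 88≥48, dock doors 30≥30).
D7: dominated by D1 (floor area 88≥16, dock doors 30≥17).
D8: not dominated (best floor area).
D9: dominated by D1 (floor area 88≥11, dock doors 30≥23).
D10: dominated by D1 (floor area 88≥87, dock doors 30≥10).
D11: dominated by D1 (floor area 88≥39, dock doors 30≥8).
Pareto-optimal: D3, D4, D8 → 3.

3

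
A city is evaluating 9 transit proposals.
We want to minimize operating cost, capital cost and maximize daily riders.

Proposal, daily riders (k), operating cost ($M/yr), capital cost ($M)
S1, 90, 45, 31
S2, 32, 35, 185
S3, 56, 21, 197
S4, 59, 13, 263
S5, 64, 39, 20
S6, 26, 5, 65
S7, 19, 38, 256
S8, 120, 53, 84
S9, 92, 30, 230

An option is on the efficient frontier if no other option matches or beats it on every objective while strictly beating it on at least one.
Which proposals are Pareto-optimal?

S1, S2, S3, S4, S5, S6, S8, S9

S1: not dominated.
S2: not dominated.
S3: not dominated.
S4: not dominated.
S5: not dominated (best capital cost).
S6: not dominated (best operating cost).
S7: dominated by S2 (daily riders 32≥19, operating cost 35≤38, capital cost 185≤256).
S8: not dominated (best daily riders).
S9: not dominated.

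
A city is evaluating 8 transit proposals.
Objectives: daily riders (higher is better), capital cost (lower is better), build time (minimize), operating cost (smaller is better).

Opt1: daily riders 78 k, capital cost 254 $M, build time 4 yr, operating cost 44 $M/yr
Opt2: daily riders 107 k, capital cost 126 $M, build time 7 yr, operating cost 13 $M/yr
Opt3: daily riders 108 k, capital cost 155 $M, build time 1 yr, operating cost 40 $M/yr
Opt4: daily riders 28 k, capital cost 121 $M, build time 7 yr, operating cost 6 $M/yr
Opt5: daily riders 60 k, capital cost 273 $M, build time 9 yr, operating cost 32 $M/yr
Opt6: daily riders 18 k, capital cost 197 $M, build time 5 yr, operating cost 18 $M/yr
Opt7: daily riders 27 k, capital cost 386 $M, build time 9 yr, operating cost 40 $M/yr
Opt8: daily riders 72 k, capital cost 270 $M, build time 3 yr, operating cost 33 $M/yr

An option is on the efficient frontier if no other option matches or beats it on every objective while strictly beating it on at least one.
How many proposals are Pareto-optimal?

5

Opt1: dominated by Opt3 (daily riders 108≥78, capital cost 155≤254, build time 1≤4, operating cost 40≤44).
Opt2: not dominated.
Opt3: not dominated (best daily riders).
Opt4: not dominated (best capital cost).
Opt5: dominated by Opt2 (daily riders 107≥60, capital cost 126≤273, build time 7≤9, operating cost 13≤32).
Opt6: not dominated.
Opt7: dominated by Opt2 (daily riders 107≥27, capital cost 126≤386, build time 7≤9, operating cost 13≤40).
Opt8: not dominated.
Pareto-optimal: Opt2, Opt3, Opt4, Opt6, Opt8 → 5.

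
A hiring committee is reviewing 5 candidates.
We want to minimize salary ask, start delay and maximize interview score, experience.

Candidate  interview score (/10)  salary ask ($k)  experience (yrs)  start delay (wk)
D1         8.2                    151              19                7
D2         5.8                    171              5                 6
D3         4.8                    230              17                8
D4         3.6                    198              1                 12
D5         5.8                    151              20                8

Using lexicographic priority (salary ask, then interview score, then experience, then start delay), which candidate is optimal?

First minimize salary ask: best is 151, kept {D1, D5}.
Then maximize interview score: best is 8.2, kept {D1}.

D1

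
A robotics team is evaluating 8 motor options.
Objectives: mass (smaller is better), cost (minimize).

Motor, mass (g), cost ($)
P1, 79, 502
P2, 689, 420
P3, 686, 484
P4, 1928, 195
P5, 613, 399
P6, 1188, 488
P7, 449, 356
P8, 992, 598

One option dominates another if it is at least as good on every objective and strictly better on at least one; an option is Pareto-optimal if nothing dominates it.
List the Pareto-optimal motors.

P1, P4, P7

P1: not dominated (best mass).
P2: dominated by P5 (mass 613≤689, cost 399≤420).
P3: dominated by P5 (mass 613≤686, cost 399≤484).
P4: not dominated (best cost).
P5: dominated by P7 (mass 449≤613, cost 356≤399).
P6: dominated by P2 (mass 689≤1188, cost 420≤488).
P7: not dominated.
P8: dominated by P1 (mass 79≤992, cost 502≤598).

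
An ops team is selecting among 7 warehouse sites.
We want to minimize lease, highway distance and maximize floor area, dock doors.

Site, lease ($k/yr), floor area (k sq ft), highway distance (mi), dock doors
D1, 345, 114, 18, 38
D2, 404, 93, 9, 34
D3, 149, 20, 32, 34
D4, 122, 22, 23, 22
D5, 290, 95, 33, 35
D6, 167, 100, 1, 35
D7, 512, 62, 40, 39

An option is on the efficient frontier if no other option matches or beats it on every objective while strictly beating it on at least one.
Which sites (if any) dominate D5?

D6: lease 167≤290, floor area 100≥95, highway distance 1≤33, dock doors 35≥35 — dominates D5.
Others (D1, D2, D3, D4, D7) are each worse than D5 on at least one objective.

D6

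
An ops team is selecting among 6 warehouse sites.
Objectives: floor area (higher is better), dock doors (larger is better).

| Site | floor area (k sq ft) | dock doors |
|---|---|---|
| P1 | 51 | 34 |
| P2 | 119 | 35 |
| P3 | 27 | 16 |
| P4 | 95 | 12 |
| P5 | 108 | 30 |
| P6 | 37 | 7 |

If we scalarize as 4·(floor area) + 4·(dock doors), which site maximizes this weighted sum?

P1: 4·51 + 4·34 = 340
P2: 4·119 + 4·35 = 616
P3: 4·27 + 4·16 = 172
P4: 4·95 + 4·12 = 428
P5: 4·108 + 4·30 = 552
P6: 4·37 + 4·7 = 176
Highest: P2 at 616.

P2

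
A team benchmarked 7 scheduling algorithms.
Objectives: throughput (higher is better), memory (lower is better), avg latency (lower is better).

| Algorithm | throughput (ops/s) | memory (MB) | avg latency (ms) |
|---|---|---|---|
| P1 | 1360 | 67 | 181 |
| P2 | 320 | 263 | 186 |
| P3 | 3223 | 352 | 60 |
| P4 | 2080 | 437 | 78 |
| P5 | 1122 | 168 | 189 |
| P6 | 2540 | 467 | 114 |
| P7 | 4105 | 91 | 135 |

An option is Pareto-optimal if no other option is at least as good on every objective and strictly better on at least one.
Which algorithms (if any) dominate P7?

none

P1: worse on throughput (1360 vs 4105).
P2: worse on throughput (320 vs 4105).
P3: worse on throughput (3223 vs 4105).
P4: worse on throughput (2080 vs 4105).
P5: worse on throughput (1122 vs 4105).
P6: worse on throughput (2540 vs 4105).
No option dominates P7.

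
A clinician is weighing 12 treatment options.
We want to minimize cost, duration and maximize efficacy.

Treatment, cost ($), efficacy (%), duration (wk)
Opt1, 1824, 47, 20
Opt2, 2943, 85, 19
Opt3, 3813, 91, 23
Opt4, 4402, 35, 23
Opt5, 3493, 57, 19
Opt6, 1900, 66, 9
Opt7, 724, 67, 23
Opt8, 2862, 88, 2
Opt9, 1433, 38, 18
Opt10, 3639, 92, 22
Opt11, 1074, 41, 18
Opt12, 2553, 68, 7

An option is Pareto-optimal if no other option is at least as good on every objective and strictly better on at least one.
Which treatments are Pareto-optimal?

Opt1, Opt6, Opt7, Opt8, Opt10, Opt11, Opt12

Opt1: not dominated.
Opt2: dominated by Opt8 (cost 2862≤2943, efficacy 88≥85, duration 2≤19).
Opt3: dominated by Opt10 (cost 3639≤3813, efficacy 92≥91, duration 22≤23).
Opt4: dominated by Opt1 (cost 1824≤4402, efficacy 47≥35, duration 20≤23).
Opt5: dominated by Opt2 (cost 2943≤3493, efficacy 85≥57, duration 19≤19).
Opt6: not dominated.
Opt7: not dominated (best cost).
Opt8: not dominated (best duration).
Opt9: dominated by Opt11 (cost 1074≤1433, efficacy 41≥38, duration 18≤18).
Opt10: not dominated (best efficacy).
Opt11: not dominated.
Opt12: not dominated.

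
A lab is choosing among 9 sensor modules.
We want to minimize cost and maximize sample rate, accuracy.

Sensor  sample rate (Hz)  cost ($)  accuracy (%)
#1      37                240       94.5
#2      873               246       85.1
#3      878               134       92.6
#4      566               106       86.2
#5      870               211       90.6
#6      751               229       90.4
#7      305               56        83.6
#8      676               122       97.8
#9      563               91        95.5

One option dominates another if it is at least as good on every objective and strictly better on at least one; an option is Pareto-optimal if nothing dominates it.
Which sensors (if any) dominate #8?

#1: worse on sample rate (37 vs 676).
#2: worse on cost (246 vs 122).
#3: worse on cost (134 vs 122).
#4: worse on sample rate (566 vs 676).
#5: worse on cost (211 vs 122).
#6: worse on cost (229 vs 122).
#7: worse on sample rate (305 vs 676).
#9: worse on sample rate (563 vs 676).
No option dominates #8.

none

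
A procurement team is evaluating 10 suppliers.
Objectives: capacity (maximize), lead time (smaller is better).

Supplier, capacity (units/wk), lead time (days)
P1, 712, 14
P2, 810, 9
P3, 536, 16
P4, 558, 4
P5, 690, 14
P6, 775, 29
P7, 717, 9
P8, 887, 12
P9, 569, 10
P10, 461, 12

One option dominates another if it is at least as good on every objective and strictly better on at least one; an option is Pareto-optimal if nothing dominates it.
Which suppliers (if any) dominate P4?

P1: worse on lead time (14 vs 4).
P2: worse on lead time (9 vs 4).
P3: worse on capacity (536 vs 558).
P5: worse on lead time (14 vs 4).
P6: worse on lead time (29 vs 4).
P7: worse on lead time (9 vs 4).
P8: worse on lead time (12 vs 4).
P9: worse on lead time (10 vs 4).
P10: worse on capacity (461 vs 558).
No option dominates P4.

none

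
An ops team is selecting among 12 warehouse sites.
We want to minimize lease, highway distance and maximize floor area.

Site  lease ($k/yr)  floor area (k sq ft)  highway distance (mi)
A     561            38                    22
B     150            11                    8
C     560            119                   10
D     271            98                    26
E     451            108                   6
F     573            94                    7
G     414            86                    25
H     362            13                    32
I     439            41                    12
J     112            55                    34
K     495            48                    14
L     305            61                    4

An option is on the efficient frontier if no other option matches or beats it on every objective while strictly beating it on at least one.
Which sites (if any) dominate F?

E

E: lease 451≤573, floor area 108≥94, highway distance 6≤7 — dominates F.
Others (A, B, C, D, G, H, I, J, K, L) are each worse than F on at least one objective.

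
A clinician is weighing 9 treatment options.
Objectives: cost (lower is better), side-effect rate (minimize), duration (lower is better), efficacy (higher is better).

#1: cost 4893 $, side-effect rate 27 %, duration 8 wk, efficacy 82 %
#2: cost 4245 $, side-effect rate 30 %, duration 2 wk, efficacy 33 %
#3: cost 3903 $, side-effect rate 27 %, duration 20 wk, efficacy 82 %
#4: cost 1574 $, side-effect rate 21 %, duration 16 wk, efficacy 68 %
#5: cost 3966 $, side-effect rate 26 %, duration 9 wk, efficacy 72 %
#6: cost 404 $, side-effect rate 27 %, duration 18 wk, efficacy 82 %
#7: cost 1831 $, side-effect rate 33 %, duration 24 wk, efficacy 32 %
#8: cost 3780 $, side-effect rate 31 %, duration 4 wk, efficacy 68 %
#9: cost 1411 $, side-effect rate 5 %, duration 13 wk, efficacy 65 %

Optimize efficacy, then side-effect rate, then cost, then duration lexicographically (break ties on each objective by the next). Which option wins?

First maximize efficacy: best is 82, kept {#1, #3, #6}.
Then minimize side-effect rate: best is 27, kept {#1, #3, #6}.
Then minimize cost: best is 404, kept {#6}.

#6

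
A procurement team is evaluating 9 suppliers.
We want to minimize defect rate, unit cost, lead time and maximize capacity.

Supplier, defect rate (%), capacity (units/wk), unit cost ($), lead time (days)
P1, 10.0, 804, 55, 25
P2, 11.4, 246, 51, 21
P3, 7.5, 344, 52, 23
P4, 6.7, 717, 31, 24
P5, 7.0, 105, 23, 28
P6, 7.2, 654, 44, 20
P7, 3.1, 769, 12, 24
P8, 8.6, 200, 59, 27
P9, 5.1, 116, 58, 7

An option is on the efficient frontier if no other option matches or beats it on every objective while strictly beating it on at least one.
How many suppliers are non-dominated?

4

P1: not dominated (best capacity).
P2: dominated by P6 (defect rate 7.2≤11.4, capacity 654≥246, unit cost 44≤51, lead time 20≤21).
P3: dominated by P6 (defect rate 7.2≤7.5, capacity 654≥344, unit cost 44≤52, lead time 20≤23).
P4: dominated by P7 (defect rate 3.1≤6.7, capacity 769≥717, unit cost 12≤31, lead time 24≤24).
P5: dominated by P7 (defect rate 3.1≤7.0, capacity 769≥105, unit cost 12≤23, lead time 24≤28).
P6: not dominated.
P7: not dominated (best defect rate).
P8: dominated by P3 (defect rate 7.5≤8.6, capacity 344≥200, unit cost 52≤59, lead time 23≤27).
P9: not dominated (best lead time).
Pareto-optimal: P1, P6, P7, P9 → 4.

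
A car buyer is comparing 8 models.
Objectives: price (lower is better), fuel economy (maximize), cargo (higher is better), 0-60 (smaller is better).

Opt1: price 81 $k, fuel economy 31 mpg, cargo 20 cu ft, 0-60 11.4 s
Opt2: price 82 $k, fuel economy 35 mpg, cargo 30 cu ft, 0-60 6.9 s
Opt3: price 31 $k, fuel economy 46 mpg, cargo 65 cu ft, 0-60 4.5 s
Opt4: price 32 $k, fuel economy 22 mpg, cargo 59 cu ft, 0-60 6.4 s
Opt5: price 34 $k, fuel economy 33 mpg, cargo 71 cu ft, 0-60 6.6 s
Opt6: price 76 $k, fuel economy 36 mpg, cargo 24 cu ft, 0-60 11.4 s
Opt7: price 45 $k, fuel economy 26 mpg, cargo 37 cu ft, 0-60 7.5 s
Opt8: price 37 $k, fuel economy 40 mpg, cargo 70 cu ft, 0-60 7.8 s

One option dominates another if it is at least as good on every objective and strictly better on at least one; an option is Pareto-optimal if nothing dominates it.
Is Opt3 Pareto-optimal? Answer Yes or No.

Yes

Opt1: worse on price (81 vs 31).
Opt2: worse on price (82 vs 31).
Opt4: worse on price (32 vs 31).
Opt5: worse on price (34 vs 31).
Opt6: worse on price (76 vs 31).
Opt7: worse on price (45 vs 31).
Opt8: worse on price (37 vs 31).
No option is at least as good as Opt3 on every objective and strictly better on one.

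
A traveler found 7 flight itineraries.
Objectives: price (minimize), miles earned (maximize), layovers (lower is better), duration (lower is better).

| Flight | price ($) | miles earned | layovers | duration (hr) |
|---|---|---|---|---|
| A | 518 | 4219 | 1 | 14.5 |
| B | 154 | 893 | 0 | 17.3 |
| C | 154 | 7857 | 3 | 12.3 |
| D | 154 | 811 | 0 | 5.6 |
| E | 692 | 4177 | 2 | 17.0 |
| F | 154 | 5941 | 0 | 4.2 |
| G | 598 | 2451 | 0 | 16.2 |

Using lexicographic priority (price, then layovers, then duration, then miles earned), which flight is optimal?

First minimize price: best is 154, kept {B, C, D, F}.
Then minimize layovers: best is 0, kept {B, D, F}.
Then minimize duration: best is 4.2, kept {F}.

F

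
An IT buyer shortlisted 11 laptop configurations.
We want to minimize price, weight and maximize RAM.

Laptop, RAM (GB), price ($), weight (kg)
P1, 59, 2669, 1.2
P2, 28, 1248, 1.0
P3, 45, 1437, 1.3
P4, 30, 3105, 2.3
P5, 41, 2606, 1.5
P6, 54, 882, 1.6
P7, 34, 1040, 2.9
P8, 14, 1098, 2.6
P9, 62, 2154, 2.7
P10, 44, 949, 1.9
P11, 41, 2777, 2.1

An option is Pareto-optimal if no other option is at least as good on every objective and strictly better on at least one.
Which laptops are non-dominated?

P1, P2, P3, P6, P9

P1: not dominated.
P2: not dominated (best weight).
P3: not dominated.
P4: dominated by P1 (RAM 59≥30, price 2669≤3105, weight 1.2≤2.3).
P5: dominated by P3 (RAM 45≥41, price 1437≤2606, weight 1.3≤1.5).
P6: not dominated (best price).
P7: dominated by P6 (RAM 54≥34, price 882≤1040, weight 1.6≤2.9).
P8: dominated by P6 (RAM 54≥14, price 882≤1098, weight 1.6≤2.6).
P9: not dominated (best RAM).
P10: dominated by P6 (RAM 54≥44, price 882≤949, weight 1.6≤1.9).
P11: dominated by P1 (RAM 59≥41, price 2669≤2777, weight 1.2≤2.1).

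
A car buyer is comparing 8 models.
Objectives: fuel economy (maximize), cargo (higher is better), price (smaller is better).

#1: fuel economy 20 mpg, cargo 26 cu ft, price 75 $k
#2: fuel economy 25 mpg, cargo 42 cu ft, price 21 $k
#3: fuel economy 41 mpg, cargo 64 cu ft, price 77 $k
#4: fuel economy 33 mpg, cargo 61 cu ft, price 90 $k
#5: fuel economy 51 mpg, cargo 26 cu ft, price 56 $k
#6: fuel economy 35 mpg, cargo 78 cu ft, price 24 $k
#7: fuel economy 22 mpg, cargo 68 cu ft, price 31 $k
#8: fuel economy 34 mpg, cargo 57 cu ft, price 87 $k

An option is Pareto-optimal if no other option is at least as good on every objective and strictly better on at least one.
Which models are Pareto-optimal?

#2, #3, #5, #6

#1: dominated by #2 (fuel economy 25≥20, cargo 42≥26, price 21≤75).
#2: not dominated (best price).
#3: not dominated.
#4: dominated by #3 (fuel economy 41≥33, cargo 64≥61, price 77≤90).
#5: not dominated (best fuel economy).
#6: not dominated (best cargo).
#7: dominated by #6 (fuel economy 35≥22, cargo 78≥68, price 24≤31).
#8: dominated by #3 (fuel economy 41≥34, cargo 64≥57, price 77≤87).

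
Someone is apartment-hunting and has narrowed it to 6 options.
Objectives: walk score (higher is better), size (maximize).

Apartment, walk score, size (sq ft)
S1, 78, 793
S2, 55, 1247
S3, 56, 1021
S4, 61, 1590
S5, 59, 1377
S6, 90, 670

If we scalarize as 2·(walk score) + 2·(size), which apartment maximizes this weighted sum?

S4

S1: 2·78 + 2·793 = 1742
S2: 2·55 + 2·1247 = 2604
S3: 2·56 + 2·1021 = 2154
S4: 2·61 + 2·1590 = 3302
S5: 2·59 + 2·1377 = 2872
S6: 2·90 + 2·670 = 1520
Highest: S4 at 3302.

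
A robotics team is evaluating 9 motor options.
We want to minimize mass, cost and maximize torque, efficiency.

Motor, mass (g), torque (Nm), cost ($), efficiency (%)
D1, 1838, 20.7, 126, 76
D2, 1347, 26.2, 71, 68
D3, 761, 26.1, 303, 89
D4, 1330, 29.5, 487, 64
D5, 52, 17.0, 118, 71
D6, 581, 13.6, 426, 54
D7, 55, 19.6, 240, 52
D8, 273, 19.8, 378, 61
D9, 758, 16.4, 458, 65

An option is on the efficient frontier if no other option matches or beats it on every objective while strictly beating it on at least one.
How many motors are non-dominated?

D1: not dominated.
D2: not dominated (best cost).
D3: not dominated (best efficiency).
D4: not dominated (best torque).
D5: not dominated (best mass).
D6: dominated by D5 (mass 52≤581, torque 17.0≥13.6, cost 118≤426, efficiency 71≥54).
D7: not dominated.
D8: not dominated.
D9: dominated by D5 (mass 52≤758, torque 17.0≥16.4, cost 118≤458, efficiency 71≥65).
Pareto-optimal: D1, D2, D3, D4, D5, D7, D8 → 7.

7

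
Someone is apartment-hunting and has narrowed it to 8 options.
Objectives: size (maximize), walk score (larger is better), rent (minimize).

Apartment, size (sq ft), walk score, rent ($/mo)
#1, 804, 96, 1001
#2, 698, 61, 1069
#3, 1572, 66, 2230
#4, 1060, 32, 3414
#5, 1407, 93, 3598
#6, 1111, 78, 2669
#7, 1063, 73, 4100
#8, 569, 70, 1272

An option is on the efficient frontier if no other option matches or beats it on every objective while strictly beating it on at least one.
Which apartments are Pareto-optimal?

#1, #3, #5, #6

#1: not dominated (best walk score).
#2: dominated by #1 (size 804≥698, walk score 96≥61, rent 1001≤1069).
#3: not dominated (best size).
#4: dominated by #3 (size 1572≥1060, walk score 66≥32, rent 2230≤3414).
#5: not dominated.
#6: not dominated.
#7: dominated by #5 (size 1407≥1063, walk score 93≥73, rent 3598≤4100).
#8: dominated by #1 (size 804≥569, walk score 96≥70, rent 1001≤1272).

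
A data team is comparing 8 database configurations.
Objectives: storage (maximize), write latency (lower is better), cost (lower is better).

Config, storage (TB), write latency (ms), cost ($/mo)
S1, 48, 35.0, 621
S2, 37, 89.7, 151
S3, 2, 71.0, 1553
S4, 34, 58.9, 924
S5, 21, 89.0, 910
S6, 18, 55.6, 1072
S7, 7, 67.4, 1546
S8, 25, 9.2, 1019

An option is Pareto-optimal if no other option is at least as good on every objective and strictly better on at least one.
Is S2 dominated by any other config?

S1: worse on cost (621 vs 151).
S3: worse on storage (2 vs 37).
S4: worse on storage (34 vs 37).
S5: worse on storage (21 vs 37).
S6: worse on storage (18 vs 37).
S7: worse on storage (7 vs 37).
S8: worse on storage (25 vs 37).
No option is at least as good as S2 on every objective and strictly better on one.

No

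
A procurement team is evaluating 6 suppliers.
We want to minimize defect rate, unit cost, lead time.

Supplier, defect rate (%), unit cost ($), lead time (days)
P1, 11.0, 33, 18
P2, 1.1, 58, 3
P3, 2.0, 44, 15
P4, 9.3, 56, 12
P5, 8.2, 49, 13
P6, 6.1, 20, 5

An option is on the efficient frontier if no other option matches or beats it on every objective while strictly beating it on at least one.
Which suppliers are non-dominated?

P1: dominated by P6 (defect rate 6.1≤11.0, unit cost 20≤33, lead time 5≤18).
P2: not dominated (best defect rate).
P3: not dominated.
P4: dominated by P6 (defect rate 6.1≤9.3, unit cost 20≤56, lead time 5≤12).
P5: dominated by P6 (defect rate 6.1≤8.2, unit cost 20≤49, lead time 5≤13).
P6: not dominated (best unit cost).

P2, P3, P6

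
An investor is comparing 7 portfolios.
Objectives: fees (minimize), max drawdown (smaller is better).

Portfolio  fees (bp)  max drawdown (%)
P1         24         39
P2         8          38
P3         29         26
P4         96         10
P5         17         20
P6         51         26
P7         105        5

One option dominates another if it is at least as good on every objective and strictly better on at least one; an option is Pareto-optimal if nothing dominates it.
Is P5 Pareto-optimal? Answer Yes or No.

P1: worse on fees (24 vs 17).
P2: worse on max drawdown (38 vs 20).
P3: worse on fees (29 vs 17).
P4: worse on fees (96 vs 17).
P6: worse on fees (51 vs 17).
P7: worse on fees (105 vs 17).
No option is at least as good as P5 on every objective and strictly better on one.

Yes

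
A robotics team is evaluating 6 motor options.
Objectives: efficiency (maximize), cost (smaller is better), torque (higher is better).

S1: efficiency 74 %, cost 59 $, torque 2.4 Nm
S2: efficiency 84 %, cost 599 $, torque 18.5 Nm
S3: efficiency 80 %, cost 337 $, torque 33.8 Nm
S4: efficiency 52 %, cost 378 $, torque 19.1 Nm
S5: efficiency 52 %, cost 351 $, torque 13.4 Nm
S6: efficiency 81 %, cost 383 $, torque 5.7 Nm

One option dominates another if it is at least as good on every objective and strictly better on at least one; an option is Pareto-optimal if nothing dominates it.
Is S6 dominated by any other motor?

No

S1: worse on efficiency (74 vs 81).
S2: worse on cost (599 vs 383).
S3: worse on efficiency (80 vs 81).
S4: worse on efficiency (52 vs 81).
S5: worse on efficiency (52 vs 81).
No option is at least as good as S6 on every objective and strictly better on one.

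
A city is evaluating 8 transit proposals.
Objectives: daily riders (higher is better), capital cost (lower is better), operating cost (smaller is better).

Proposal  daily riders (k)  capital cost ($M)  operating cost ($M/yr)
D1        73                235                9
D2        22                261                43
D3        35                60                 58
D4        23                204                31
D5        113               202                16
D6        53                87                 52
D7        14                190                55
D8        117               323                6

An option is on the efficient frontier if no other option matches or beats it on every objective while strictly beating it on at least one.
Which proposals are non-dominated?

D1: not dominated.
D2: dominated by D1 (daily riders 73≥22, capital cost 235≤261, operating cost 9≤43).
D3: not dominated (best capital cost).
D4: dominated by D5 (daily riders 113≥23, capital cost 202≤204, operating cost 16≤31).
D5: not dominated.
D6: not dominated.
D7: dominated by D6 (daily riders 53≥14, capital cost 87≤190, operating cost 52≤55).
D8: not dominated (best daily riders).

D1, D3, D5, D6, D8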